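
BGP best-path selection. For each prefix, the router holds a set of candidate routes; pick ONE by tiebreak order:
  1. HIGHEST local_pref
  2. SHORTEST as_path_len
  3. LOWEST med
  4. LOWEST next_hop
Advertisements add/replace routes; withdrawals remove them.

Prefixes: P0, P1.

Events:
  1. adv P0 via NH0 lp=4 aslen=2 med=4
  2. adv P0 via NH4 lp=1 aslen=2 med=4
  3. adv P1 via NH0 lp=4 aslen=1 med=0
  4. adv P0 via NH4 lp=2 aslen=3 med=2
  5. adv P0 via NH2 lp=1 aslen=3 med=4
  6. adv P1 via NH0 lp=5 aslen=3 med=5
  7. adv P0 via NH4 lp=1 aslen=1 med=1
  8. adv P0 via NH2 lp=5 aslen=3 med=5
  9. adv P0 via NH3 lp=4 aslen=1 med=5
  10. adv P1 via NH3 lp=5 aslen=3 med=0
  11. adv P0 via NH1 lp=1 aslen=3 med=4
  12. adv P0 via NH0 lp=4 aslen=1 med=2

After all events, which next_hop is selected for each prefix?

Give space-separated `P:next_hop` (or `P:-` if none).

Op 1: best P0=NH0 P1=-
Op 2: best P0=NH0 P1=-
Op 3: best P0=NH0 P1=NH0
Op 4: best P0=NH0 P1=NH0
Op 5: best P0=NH0 P1=NH0
Op 6: best P0=NH0 P1=NH0
Op 7: best P0=NH0 P1=NH0
Op 8: best P0=NH2 P1=NH0
Op 9: best P0=NH2 P1=NH0
Op 10: best P0=NH2 P1=NH3
Op 11: best P0=NH2 P1=NH3
Op 12: best P0=NH2 P1=NH3

Answer: P0:NH2 P1:NH3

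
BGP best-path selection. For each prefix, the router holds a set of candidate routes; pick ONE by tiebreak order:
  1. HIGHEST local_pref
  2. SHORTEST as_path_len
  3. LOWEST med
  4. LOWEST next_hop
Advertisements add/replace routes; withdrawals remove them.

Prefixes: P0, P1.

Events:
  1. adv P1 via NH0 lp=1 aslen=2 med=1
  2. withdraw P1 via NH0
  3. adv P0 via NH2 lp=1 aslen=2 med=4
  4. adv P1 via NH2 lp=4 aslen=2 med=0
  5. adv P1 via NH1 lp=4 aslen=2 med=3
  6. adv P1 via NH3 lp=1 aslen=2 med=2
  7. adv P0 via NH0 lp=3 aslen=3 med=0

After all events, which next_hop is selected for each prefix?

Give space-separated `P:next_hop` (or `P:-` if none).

Op 1: best P0=- P1=NH0
Op 2: best P0=- P1=-
Op 3: best P0=NH2 P1=-
Op 4: best P0=NH2 P1=NH2
Op 5: best P0=NH2 P1=NH2
Op 6: best P0=NH2 P1=NH2
Op 7: best P0=NH0 P1=NH2

Answer: P0:NH0 P1:NH2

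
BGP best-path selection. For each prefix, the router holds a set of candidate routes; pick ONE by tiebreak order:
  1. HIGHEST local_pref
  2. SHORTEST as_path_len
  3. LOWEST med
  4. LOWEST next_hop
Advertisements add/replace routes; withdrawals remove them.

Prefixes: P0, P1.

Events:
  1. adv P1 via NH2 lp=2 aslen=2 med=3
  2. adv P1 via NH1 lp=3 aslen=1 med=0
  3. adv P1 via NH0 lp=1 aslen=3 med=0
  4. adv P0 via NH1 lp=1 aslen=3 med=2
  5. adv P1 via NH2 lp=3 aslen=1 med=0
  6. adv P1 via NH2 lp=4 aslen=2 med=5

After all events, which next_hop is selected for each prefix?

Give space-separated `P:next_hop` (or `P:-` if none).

Op 1: best P0=- P1=NH2
Op 2: best P0=- P1=NH1
Op 3: best P0=- P1=NH1
Op 4: best P0=NH1 P1=NH1
Op 5: best P0=NH1 P1=NH1
Op 6: best P0=NH1 P1=NH2

Answer: P0:NH1 P1:NH2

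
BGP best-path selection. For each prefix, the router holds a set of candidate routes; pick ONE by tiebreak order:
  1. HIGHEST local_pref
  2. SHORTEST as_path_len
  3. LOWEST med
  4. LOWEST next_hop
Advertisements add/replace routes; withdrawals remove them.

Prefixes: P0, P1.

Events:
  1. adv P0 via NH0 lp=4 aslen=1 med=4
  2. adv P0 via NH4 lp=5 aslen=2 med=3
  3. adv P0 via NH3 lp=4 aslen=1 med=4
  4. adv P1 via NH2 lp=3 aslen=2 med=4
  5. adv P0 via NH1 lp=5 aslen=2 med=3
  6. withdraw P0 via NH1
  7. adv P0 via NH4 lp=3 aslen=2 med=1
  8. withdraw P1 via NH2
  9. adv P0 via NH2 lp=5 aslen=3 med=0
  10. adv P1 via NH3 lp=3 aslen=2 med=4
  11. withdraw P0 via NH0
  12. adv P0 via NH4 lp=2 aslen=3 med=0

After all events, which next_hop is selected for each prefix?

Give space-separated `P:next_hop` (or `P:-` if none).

Answer: P0:NH2 P1:NH3

Derivation:
Op 1: best P0=NH0 P1=-
Op 2: best P0=NH4 P1=-
Op 3: best P0=NH4 P1=-
Op 4: best P0=NH4 P1=NH2
Op 5: best P0=NH1 P1=NH2
Op 6: best P0=NH4 P1=NH2
Op 7: best P0=NH0 P1=NH2
Op 8: best P0=NH0 P1=-
Op 9: best P0=NH2 P1=-
Op 10: best P0=NH2 P1=NH3
Op 11: best P0=NH2 P1=NH3
Op 12: best P0=NH2 P1=NH3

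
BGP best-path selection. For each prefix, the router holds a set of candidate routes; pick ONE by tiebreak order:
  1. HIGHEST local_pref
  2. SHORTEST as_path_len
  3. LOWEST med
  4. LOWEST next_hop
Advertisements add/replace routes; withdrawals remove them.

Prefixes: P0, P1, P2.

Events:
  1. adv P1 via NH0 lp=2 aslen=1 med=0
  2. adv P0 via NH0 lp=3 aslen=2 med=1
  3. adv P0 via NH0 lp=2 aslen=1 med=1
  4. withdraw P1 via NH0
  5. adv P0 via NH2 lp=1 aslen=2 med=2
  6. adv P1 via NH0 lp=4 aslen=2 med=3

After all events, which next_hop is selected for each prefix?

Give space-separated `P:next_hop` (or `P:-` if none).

Op 1: best P0=- P1=NH0 P2=-
Op 2: best P0=NH0 P1=NH0 P2=-
Op 3: best P0=NH0 P1=NH0 P2=-
Op 4: best P0=NH0 P1=- P2=-
Op 5: best P0=NH0 P1=- P2=-
Op 6: best P0=NH0 P1=NH0 P2=-

Answer: P0:NH0 P1:NH0 P2:-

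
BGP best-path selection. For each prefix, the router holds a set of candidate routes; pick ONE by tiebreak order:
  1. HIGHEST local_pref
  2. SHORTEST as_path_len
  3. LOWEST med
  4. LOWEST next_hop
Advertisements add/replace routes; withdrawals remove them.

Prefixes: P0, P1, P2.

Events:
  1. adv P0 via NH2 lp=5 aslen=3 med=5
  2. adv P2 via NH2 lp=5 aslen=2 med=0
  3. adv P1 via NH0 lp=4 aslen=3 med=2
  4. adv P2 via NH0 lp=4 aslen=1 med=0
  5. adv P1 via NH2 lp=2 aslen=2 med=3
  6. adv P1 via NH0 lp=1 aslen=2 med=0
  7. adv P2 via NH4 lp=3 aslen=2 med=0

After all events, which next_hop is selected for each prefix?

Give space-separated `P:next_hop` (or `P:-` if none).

Op 1: best P0=NH2 P1=- P2=-
Op 2: best P0=NH2 P1=- P2=NH2
Op 3: best P0=NH2 P1=NH0 P2=NH2
Op 4: best P0=NH2 P1=NH0 P2=NH2
Op 5: best P0=NH2 P1=NH0 P2=NH2
Op 6: best P0=NH2 P1=NH2 P2=NH2
Op 7: best P0=NH2 P1=NH2 P2=NH2

Answer: P0:NH2 P1:NH2 P2:NH2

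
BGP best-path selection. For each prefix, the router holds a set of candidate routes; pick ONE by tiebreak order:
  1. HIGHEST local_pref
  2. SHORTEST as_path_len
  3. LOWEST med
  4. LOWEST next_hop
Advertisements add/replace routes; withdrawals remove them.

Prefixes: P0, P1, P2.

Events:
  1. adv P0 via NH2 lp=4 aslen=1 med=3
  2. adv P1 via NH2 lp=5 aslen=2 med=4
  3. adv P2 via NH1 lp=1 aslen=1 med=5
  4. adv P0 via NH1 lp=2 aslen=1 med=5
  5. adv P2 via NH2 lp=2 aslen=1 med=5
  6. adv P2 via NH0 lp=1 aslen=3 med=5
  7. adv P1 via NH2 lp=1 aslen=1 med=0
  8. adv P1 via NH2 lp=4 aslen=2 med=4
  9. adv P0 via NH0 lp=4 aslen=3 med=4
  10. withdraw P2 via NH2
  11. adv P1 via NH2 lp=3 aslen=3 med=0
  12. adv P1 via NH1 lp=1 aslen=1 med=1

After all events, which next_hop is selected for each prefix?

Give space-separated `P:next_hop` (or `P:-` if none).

Answer: P0:NH2 P1:NH2 P2:NH1

Derivation:
Op 1: best P0=NH2 P1=- P2=-
Op 2: best P0=NH2 P1=NH2 P2=-
Op 3: best P0=NH2 P1=NH2 P2=NH1
Op 4: best P0=NH2 P1=NH2 P2=NH1
Op 5: best P0=NH2 P1=NH2 P2=NH2
Op 6: best P0=NH2 P1=NH2 P2=NH2
Op 7: best P0=NH2 P1=NH2 P2=NH2
Op 8: best P0=NH2 P1=NH2 P2=NH2
Op 9: best P0=NH2 P1=NH2 P2=NH2
Op 10: best P0=NH2 P1=NH2 P2=NH1
Op 11: best P0=NH2 P1=NH2 P2=NH1
Op 12: best P0=NH2 P1=NH2 P2=NH1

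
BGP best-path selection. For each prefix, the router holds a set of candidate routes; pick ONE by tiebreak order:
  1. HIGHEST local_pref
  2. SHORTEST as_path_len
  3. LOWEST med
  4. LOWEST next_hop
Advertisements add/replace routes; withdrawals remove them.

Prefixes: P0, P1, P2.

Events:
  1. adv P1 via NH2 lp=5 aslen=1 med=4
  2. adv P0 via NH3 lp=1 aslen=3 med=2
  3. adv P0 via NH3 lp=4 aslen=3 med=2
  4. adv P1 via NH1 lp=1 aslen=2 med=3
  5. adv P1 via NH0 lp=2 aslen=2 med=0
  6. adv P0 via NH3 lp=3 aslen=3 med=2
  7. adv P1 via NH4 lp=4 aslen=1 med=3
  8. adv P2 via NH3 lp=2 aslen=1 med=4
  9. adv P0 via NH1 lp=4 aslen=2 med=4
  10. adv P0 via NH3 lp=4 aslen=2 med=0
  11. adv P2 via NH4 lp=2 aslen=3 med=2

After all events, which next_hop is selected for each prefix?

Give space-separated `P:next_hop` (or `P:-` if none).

Op 1: best P0=- P1=NH2 P2=-
Op 2: best P0=NH3 P1=NH2 P2=-
Op 3: best P0=NH3 P1=NH2 P2=-
Op 4: best P0=NH3 P1=NH2 P2=-
Op 5: best P0=NH3 P1=NH2 P2=-
Op 6: best P0=NH3 P1=NH2 P2=-
Op 7: best P0=NH3 P1=NH2 P2=-
Op 8: best P0=NH3 P1=NH2 P2=NH3
Op 9: best P0=NH1 P1=NH2 P2=NH3
Op 10: best P0=NH3 P1=NH2 P2=NH3
Op 11: best P0=NH3 P1=NH2 P2=NH3

Answer: P0:NH3 P1:NH2 P2:NH3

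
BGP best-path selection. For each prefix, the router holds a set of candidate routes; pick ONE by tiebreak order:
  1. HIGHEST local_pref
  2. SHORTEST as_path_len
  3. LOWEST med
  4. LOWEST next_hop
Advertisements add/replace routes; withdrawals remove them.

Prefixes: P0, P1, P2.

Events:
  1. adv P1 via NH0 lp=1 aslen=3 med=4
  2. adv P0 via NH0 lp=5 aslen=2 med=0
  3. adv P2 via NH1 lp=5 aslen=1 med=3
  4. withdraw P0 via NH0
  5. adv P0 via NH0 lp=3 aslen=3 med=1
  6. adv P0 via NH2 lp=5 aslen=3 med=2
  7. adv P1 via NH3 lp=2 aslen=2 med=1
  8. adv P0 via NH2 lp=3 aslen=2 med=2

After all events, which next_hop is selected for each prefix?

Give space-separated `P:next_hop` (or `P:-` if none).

Op 1: best P0=- P1=NH0 P2=-
Op 2: best P0=NH0 P1=NH0 P2=-
Op 3: best P0=NH0 P1=NH0 P2=NH1
Op 4: best P0=- P1=NH0 P2=NH1
Op 5: best P0=NH0 P1=NH0 P2=NH1
Op 6: best P0=NH2 P1=NH0 P2=NH1
Op 7: best P0=NH2 P1=NH3 P2=NH1
Op 8: best P0=NH2 P1=NH3 P2=NH1

Answer: P0:NH2 P1:NH3 P2:NH1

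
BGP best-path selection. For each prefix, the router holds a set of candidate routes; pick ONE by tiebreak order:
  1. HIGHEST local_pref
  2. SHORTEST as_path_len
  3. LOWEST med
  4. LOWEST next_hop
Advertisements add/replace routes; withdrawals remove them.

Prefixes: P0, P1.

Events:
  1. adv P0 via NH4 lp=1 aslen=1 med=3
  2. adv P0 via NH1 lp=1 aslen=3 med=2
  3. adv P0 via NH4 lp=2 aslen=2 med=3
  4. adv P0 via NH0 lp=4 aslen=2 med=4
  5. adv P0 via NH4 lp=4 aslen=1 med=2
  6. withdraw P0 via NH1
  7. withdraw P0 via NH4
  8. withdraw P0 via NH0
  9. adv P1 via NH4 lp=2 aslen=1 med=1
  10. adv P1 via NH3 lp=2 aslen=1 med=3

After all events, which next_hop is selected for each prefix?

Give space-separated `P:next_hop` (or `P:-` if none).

Op 1: best P0=NH4 P1=-
Op 2: best P0=NH4 P1=-
Op 3: best P0=NH4 P1=-
Op 4: best P0=NH0 P1=-
Op 5: best P0=NH4 P1=-
Op 6: best P0=NH4 P1=-
Op 7: best P0=NH0 P1=-
Op 8: best P0=- P1=-
Op 9: best P0=- P1=NH4
Op 10: best P0=- P1=NH4

Answer: P0:- P1:NH4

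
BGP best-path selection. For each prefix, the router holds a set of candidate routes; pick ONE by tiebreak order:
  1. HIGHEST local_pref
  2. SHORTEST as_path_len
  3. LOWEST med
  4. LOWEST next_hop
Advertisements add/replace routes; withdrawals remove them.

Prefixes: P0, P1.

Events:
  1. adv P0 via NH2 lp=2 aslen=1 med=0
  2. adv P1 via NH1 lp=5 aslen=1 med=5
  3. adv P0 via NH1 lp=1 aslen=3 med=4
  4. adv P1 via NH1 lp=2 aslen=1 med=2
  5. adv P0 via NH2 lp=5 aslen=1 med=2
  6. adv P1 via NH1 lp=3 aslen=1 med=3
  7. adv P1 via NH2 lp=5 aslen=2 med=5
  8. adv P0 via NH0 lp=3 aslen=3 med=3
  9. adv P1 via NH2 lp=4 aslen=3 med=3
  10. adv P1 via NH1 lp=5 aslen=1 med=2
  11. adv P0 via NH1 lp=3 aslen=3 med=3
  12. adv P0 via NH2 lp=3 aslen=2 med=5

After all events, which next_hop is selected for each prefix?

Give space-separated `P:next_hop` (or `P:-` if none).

Answer: P0:NH2 P1:NH1

Derivation:
Op 1: best P0=NH2 P1=-
Op 2: best P0=NH2 P1=NH1
Op 3: best P0=NH2 P1=NH1
Op 4: best P0=NH2 P1=NH1
Op 5: best P0=NH2 P1=NH1
Op 6: best P0=NH2 P1=NH1
Op 7: best P0=NH2 P1=NH2
Op 8: best P0=NH2 P1=NH2
Op 9: best P0=NH2 P1=NH2
Op 10: best P0=NH2 P1=NH1
Op 11: best P0=NH2 P1=NH1
Op 12: best P0=NH2 P1=NH1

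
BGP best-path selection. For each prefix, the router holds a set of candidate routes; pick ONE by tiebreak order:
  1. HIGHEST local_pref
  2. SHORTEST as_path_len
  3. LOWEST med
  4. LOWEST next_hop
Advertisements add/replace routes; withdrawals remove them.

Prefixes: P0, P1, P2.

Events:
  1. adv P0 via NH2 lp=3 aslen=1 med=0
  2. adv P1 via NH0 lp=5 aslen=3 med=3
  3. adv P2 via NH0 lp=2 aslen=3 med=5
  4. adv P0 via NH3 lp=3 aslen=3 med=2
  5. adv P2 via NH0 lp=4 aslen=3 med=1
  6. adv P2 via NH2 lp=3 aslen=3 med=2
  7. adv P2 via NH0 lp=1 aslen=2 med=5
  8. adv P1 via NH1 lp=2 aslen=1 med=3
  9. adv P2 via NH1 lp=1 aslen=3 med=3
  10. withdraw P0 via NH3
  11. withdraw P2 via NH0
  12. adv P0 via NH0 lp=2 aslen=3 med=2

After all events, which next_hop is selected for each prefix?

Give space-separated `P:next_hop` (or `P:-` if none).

Answer: P0:NH2 P1:NH0 P2:NH2

Derivation:
Op 1: best P0=NH2 P1=- P2=-
Op 2: best P0=NH2 P1=NH0 P2=-
Op 3: best P0=NH2 P1=NH0 P2=NH0
Op 4: best P0=NH2 P1=NH0 P2=NH0
Op 5: best P0=NH2 P1=NH0 P2=NH0
Op 6: best P0=NH2 P1=NH0 P2=NH0
Op 7: best P0=NH2 P1=NH0 P2=NH2
Op 8: best P0=NH2 P1=NH0 P2=NH2
Op 9: best P0=NH2 P1=NH0 P2=NH2
Op 10: best P0=NH2 P1=NH0 P2=NH2
Op 11: best P0=NH2 P1=NH0 P2=NH2
Op 12: best P0=NH2 P1=NH0 P2=NH2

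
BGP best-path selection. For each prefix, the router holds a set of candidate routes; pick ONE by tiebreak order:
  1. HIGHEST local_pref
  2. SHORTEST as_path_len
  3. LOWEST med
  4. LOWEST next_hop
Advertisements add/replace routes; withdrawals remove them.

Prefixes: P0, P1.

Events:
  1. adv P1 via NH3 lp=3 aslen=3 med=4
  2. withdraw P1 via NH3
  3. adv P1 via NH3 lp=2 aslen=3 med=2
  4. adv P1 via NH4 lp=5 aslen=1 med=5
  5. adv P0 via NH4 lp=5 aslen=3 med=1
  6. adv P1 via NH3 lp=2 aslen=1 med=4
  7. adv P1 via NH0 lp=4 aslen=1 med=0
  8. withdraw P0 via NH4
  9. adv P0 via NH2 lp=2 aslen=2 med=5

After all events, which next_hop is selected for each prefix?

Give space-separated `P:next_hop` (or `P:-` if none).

Answer: P0:NH2 P1:NH4

Derivation:
Op 1: best P0=- P1=NH3
Op 2: best P0=- P1=-
Op 3: best P0=- P1=NH3
Op 4: best P0=- P1=NH4
Op 5: best P0=NH4 P1=NH4
Op 6: best P0=NH4 P1=NH4
Op 7: best P0=NH4 P1=NH4
Op 8: best P0=- P1=NH4
Op 9: best P0=NH2 P1=NH4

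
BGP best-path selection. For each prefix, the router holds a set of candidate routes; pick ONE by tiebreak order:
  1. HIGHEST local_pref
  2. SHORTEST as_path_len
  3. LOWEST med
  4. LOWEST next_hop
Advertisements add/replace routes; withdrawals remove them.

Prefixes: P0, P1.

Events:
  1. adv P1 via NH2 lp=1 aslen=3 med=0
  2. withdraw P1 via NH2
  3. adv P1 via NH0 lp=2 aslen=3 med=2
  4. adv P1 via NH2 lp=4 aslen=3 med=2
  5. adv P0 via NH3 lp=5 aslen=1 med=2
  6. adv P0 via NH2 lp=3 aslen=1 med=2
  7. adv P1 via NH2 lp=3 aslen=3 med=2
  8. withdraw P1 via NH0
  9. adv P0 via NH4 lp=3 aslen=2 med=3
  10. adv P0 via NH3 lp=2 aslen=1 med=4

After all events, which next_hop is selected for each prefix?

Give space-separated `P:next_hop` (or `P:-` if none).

Op 1: best P0=- P1=NH2
Op 2: best P0=- P1=-
Op 3: best P0=- P1=NH0
Op 4: best P0=- P1=NH2
Op 5: best P0=NH3 P1=NH2
Op 6: best P0=NH3 P1=NH2
Op 7: best P0=NH3 P1=NH2
Op 8: best P0=NH3 P1=NH2
Op 9: best P0=NH3 P1=NH2
Op 10: best P0=NH2 P1=NH2

Answer: P0:NH2 P1:NH2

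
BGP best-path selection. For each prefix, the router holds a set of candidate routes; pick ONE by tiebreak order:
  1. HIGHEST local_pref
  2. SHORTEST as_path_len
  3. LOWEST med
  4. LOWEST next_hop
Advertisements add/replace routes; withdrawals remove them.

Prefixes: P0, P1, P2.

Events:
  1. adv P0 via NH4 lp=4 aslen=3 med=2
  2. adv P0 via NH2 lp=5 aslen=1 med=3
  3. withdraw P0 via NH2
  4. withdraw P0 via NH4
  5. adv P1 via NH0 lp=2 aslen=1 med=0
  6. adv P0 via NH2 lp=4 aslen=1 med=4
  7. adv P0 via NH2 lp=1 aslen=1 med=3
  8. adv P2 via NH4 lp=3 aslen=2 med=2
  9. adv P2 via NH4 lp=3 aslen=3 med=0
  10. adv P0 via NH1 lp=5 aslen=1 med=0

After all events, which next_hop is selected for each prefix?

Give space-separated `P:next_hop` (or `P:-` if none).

Answer: P0:NH1 P1:NH0 P2:NH4

Derivation:
Op 1: best P0=NH4 P1=- P2=-
Op 2: best P0=NH2 P1=- P2=-
Op 3: best P0=NH4 P1=- P2=-
Op 4: best P0=- P1=- P2=-
Op 5: best P0=- P1=NH0 P2=-
Op 6: best P0=NH2 P1=NH0 P2=-
Op 7: best P0=NH2 P1=NH0 P2=-
Op 8: best P0=NH2 P1=NH0 P2=NH4
Op 9: best P0=NH2 P1=NH0 P2=NH4
Op 10: best P0=NH1 P1=NH0 P2=NH4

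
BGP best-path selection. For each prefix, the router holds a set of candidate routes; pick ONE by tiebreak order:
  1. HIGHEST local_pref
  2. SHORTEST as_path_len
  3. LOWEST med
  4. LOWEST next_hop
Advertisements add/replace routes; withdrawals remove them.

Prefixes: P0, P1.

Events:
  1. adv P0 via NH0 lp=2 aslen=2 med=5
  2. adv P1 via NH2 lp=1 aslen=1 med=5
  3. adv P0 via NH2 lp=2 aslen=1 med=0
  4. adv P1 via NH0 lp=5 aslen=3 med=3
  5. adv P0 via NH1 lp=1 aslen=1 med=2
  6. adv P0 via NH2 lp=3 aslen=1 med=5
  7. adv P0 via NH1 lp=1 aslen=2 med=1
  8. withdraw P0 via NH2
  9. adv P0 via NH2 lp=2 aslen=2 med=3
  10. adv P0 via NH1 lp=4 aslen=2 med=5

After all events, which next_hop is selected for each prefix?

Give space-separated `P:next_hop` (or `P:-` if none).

Answer: P0:NH1 P1:NH0

Derivation:
Op 1: best P0=NH0 P1=-
Op 2: best P0=NH0 P1=NH2
Op 3: best P0=NH2 P1=NH2
Op 4: best P0=NH2 P1=NH0
Op 5: best P0=NH2 P1=NH0
Op 6: best P0=NH2 P1=NH0
Op 7: best P0=NH2 P1=NH0
Op 8: best P0=NH0 P1=NH0
Op 9: best P0=NH2 P1=NH0
Op 10: best P0=NH1 P1=NH0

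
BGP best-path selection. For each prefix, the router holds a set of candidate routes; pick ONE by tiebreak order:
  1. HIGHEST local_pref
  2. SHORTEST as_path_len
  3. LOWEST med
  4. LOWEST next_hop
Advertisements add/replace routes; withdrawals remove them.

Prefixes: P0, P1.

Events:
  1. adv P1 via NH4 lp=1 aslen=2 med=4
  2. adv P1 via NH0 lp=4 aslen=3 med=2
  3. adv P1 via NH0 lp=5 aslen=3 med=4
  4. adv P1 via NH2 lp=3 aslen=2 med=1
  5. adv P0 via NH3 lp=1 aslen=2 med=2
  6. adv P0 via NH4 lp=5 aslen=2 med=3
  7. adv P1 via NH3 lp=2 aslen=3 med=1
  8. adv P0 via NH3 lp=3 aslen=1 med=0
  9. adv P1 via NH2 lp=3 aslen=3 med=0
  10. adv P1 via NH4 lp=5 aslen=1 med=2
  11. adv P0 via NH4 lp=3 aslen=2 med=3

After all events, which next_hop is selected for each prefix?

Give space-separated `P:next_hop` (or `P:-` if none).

Op 1: best P0=- P1=NH4
Op 2: best P0=- P1=NH0
Op 3: best P0=- P1=NH0
Op 4: best P0=- P1=NH0
Op 5: best P0=NH3 P1=NH0
Op 6: best P0=NH4 P1=NH0
Op 7: best P0=NH4 P1=NH0
Op 8: best P0=NH4 P1=NH0
Op 9: best P0=NH4 P1=NH0
Op 10: best P0=NH4 P1=NH4
Op 11: best P0=NH3 P1=NH4

Answer: P0:NH3 P1:NH4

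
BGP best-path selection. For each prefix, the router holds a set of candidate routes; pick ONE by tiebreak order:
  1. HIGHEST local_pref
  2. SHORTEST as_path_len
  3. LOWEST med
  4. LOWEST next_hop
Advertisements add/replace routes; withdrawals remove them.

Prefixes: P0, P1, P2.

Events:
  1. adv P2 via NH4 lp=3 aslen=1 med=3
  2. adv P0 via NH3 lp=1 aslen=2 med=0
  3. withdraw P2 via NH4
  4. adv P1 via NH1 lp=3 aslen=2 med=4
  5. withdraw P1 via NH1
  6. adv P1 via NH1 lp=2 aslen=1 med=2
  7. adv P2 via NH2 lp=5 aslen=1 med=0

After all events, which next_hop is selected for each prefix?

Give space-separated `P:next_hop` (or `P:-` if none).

Answer: P0:NH3 P1:NH1 P2:NH2

Derivation:
Op 1: best P0=- P1=- P2=NH4
Op 2: best P0=NH3 P1=- P2=NH4
Op 3: best P0=NH3 P1=- P2=-
Op 4: best P0=NH3 P1=NH1 P2=-
Op 5: best P0=NH3 P1=- P2=-
Op 6: best P0=NH3 P1=NH1 P2=-
Op 7: best P0=NH3 P1=NH1 P2=NH2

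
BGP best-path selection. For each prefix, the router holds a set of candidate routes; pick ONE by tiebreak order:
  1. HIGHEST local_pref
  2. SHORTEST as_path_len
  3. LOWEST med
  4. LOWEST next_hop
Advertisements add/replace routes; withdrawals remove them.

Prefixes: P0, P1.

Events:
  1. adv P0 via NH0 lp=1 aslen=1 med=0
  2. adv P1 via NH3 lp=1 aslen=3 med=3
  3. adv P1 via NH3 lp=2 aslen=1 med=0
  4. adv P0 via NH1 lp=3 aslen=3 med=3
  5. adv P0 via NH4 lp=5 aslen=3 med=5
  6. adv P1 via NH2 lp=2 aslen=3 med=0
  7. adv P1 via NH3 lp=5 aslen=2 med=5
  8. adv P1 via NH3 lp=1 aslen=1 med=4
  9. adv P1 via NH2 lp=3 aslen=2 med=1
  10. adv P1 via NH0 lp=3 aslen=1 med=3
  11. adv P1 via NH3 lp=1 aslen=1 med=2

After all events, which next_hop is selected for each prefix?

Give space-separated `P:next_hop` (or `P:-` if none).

Answer: P0:NH4 P1:NH0

Derivation:
Op 1: best P0=NH0 P1=-
Op 2: best P0=NH0 P1=NH3
Op 3: best P0=NH0 P1=NH3
Op 4: best P0=NH1 P1=NH3
Op 5: best P0=NH4 P1=NH3
Op 6: best P0=NH4 P1=NH3
Op 7: best P0=NH4 P1=NH3
Op 8: best P0=NH4 P1=NH2
Op 9: best P0=NH4 P1=NH2
Op 10: best P0=NH4 P1=NH0
Op 11: best P0=NH4 P1=NH0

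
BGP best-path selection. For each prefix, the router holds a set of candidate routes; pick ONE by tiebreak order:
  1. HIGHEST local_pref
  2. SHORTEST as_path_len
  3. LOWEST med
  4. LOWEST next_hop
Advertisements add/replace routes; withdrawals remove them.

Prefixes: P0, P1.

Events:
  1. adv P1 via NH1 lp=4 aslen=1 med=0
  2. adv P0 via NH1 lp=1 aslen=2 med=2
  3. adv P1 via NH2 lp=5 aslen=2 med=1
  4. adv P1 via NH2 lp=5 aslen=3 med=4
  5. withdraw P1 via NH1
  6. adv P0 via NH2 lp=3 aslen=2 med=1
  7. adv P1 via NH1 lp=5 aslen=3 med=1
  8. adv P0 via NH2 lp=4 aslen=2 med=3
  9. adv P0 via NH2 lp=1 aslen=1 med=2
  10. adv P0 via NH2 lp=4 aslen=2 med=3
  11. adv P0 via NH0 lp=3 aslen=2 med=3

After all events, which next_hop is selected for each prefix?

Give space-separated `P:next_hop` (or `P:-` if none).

Op 1: best P0=- P1=NH1
Op 2: best P0=NH1 P1=NH1
Op 3: best P0=NH1 P1=NH2
Op 4: best P0=NH1 P1=NH2
Op 5: best P0=NH1 P1=NH2
Op 6: best P0=NH2 P1=NH2
Op 7: best P0=NH2 P1=NH1
Op 8: best P0=NH2 P1=NH1
Op 9: best P0=NH2 P1=NH1
Op 10: best P0=NH2 P1=NH1
Op 11: best P0=NH2 P1=NH1

Answer: P0:NH2 P1:NH1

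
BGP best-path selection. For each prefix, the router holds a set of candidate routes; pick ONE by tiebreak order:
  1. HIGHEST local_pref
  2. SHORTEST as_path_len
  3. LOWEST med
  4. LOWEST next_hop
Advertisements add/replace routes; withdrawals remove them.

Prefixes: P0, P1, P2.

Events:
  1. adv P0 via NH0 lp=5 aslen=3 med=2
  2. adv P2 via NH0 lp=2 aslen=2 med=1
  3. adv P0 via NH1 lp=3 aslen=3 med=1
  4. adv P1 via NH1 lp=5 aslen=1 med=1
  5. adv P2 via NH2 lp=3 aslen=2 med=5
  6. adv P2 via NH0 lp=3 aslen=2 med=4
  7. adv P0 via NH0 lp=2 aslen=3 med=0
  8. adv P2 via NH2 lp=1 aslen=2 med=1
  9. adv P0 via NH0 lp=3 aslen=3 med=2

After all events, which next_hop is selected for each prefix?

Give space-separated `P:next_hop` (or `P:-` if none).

Answer: P0:NH1 P1:NH1 P2:NH0

Derivation:
Op 1: best P0=NH0 P1=- P2=-
Op 2: best P0=NH0 P1=- P2=NH0
Op 3: best P0=NH0 P1=- P2=NH0
Op 4: best P0=NH0 P1=NH1 P2=NH0
Op 5: best P0=NH0 P1=NH1 P2=NH2
Op 6: best P0=NH0 P1=NH1 P2=NH0
Op 7: best P0=NH1 P1=NH1 P2=NH0
Op 8: best P0=NH1 P1=NH1 P2=NH0
Op 9: best P0=NH1 P1=NH1 P2=NH0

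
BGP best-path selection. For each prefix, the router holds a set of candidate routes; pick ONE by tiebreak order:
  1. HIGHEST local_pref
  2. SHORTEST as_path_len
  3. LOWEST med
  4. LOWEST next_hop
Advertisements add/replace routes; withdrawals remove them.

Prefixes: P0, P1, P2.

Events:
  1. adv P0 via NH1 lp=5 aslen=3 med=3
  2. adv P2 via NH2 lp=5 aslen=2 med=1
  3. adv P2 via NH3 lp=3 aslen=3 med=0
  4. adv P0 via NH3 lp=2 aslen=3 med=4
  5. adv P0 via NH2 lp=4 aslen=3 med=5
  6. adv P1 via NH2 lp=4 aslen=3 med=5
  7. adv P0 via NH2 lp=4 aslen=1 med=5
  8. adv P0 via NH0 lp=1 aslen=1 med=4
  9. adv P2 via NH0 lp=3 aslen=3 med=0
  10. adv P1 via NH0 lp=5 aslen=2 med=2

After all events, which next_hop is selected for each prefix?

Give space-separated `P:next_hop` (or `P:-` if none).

Op 1: best P0=NH1 P1=- P2=-
Op 2: best P0=NH1 P1=- P2=NH2
Op 3: best P0=NH1 P1=- P2=NH2
Op 4: best P0=NH1 P1=- P2=NH2
Op 5: best P0=NH1 P1=- P2=NH2
Op 6: best P0=NH1 P1=NH2 P2=NH2
Op 7: best P0=NH1 P1=NH2 P2=NH2
Op 8: best P0=NH1 P1=NH2 P2=NH2
Op 9: best P0=NH1 P1=NH2 P2=NH2
Op 10: best P0=NH1 P1=NH0 P2=NH2

Answer: P0:NH1 P1:NH0 P2:NH2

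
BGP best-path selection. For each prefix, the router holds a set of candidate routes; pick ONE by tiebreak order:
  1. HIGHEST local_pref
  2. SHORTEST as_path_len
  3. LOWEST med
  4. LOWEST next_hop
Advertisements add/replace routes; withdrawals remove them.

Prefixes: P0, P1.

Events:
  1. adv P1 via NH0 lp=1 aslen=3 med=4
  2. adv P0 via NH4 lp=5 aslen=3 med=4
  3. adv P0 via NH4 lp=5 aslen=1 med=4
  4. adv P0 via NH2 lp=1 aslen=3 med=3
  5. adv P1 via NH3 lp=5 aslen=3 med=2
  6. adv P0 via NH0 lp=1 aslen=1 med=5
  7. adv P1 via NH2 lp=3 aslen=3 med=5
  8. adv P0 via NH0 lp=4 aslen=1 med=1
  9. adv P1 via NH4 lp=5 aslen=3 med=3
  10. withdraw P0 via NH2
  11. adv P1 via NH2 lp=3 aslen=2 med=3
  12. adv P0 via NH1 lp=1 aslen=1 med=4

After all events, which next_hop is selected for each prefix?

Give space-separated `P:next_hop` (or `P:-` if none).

Answer: P0:NH4 P1:NH3

Derivation:
Op 1: best P0=- P1=NH0
Op 2: best P0=NH4 P1=NH0
Op 3: best P0=NH4 P1=NH0
Op 4: best P0=NH4 P1=NH0
Op 5: best P0=NH4 P1=NH3
Op 6: best P0=NH4 P1=NH3
Op 7: best P0=NH4 P1=NH3
Op 8: best P0=NH4 P1=NH3
Op 9: best P0=NH4 P1=NH3
Op 10: best P0=NH4 P1=NH3
Op 11: best P0=NH4 P1=NH3
Op 12: best P0=NH4 P1=NH3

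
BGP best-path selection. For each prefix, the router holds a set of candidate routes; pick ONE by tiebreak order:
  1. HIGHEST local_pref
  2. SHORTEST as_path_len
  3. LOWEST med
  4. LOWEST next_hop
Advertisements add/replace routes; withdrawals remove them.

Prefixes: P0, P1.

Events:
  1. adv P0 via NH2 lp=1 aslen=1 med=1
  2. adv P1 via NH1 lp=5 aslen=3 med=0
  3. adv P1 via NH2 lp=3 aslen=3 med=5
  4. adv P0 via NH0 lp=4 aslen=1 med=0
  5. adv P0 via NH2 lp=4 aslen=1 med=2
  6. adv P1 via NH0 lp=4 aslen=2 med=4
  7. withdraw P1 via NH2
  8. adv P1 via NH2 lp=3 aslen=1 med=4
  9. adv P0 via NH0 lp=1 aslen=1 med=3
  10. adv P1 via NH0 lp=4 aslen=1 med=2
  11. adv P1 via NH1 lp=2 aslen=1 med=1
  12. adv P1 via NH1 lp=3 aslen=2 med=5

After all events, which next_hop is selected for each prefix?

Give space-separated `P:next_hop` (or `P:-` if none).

Op 1: best P0=NH2 P1=-
Op 2: best P0=NH2 P1=NH1
Op 3: best P0=NH2 P1=NH1
Op 4: best P0=NH0 P1=NH1
Op 5: best P0=NH0 P1=NH1
Op 6: best P0=NH0 P1=NH1
Op 7: best P0=NH0 P1=NH1
Op 8: best P0=NH0 P1=NH1
Op 9: best P0=NH2 P1=NH1
Op 10: best P0=NH2 P1=NH1
Op 11: best P0=NH2 P1=NH0
Op 12: best P0=NH2 P1=NH0

Answer: P0:NH2 P1:NH0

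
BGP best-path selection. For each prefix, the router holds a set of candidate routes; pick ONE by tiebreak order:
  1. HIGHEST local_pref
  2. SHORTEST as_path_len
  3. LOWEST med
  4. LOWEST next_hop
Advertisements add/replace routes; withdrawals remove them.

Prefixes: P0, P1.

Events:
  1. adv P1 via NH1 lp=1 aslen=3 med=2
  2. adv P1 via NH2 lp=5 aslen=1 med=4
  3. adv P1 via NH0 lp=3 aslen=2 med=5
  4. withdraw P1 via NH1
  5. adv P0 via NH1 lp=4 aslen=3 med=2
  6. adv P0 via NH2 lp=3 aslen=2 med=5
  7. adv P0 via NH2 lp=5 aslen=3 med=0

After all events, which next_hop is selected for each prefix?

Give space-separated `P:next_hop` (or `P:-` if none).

Op 1: best P0=- P1=NH1
Op 2: best P0=- P1=NH2
Op 3: best P0=- P1=NH2
Op 4: best P0=- P1=NH2
Op 5: best P0=NH1 P1=NH2
Op 6: best P0=NH1 P1=NH2
Op 7: best P0=NH2 P1=NH2

Answer: P0:NH2 P1:NH2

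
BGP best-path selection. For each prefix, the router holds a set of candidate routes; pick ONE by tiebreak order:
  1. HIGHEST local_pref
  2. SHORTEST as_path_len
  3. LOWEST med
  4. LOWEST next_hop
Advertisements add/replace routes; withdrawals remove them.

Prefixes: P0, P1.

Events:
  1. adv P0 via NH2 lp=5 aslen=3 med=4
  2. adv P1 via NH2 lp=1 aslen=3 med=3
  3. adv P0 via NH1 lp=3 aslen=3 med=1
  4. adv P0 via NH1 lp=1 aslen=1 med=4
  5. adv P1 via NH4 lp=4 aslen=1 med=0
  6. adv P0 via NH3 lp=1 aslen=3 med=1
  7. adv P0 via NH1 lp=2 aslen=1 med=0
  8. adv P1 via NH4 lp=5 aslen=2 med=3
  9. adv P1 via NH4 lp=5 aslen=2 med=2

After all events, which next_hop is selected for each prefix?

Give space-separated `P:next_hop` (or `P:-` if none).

Op 1: best P0=NH2 P1=-
Op 2: best P0=NH2 P1=NH2
Op 3: best P0=NH2 P1=NH2
Op 4: best P0=NH2 P1=NH2
Op 5: best P0=NH2 P1=NH4
Op 6: best P0=NH2 P1=NH4
Op 7: best P0=NH2 P1=NH4
Op 8: best P0=NH2 P1=NH4
Op 9: best P0=NH2 P1=NH4

Answer: P0:NH2 P1:NH4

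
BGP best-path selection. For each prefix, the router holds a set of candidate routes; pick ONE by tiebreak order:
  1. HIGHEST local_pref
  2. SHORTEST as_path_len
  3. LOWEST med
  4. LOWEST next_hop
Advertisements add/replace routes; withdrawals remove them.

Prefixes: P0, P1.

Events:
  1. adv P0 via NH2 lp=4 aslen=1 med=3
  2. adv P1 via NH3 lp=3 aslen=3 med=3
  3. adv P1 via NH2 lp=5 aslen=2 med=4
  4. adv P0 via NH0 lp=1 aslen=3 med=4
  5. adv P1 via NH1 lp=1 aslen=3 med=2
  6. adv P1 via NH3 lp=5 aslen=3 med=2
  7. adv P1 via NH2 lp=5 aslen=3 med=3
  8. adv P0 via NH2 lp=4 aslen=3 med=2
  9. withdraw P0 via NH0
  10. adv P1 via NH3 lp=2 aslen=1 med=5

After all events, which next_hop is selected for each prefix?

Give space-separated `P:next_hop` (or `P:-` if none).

Answer: P0:NH2 P1:NH2

Derivation:
Op 1: best P0=NH2 P1=-
Op 2: best P0=NH2 P1=NH3
Op 3: best P0=NH2 P1=NH2
Op 4: best P0=NH2 P1=NH2
Op 5: best P0=NH2 P1=NH2
Op 6: best P0=NH2 P1=NH2
Op 7: best P0=NH2 P1=NH3
Op 8: best P0=NH2 P1=NH3
Op 9: best P0=NH2 P1=NH3
Op 10: best P0=NH2 P1=NH2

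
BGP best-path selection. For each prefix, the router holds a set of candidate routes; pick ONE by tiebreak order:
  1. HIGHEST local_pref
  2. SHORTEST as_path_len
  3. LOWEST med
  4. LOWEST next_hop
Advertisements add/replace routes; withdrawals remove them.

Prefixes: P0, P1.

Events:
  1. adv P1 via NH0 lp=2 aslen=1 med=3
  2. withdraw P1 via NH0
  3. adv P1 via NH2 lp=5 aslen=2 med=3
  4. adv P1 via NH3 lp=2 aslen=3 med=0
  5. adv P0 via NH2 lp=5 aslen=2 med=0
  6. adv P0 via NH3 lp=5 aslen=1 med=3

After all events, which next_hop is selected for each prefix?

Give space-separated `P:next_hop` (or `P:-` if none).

Op 1: best P0=- P1=NH0
Op 2: best P0=- P1=-
Op 3: best P0=- P1=NH2
Op 4: best P0=- P1=NH2
Op 5: best P0=NH2 P1=NH2
Op 6: best P0=NH3 P1=NH2

Answer: P0:NH3 P1:NH2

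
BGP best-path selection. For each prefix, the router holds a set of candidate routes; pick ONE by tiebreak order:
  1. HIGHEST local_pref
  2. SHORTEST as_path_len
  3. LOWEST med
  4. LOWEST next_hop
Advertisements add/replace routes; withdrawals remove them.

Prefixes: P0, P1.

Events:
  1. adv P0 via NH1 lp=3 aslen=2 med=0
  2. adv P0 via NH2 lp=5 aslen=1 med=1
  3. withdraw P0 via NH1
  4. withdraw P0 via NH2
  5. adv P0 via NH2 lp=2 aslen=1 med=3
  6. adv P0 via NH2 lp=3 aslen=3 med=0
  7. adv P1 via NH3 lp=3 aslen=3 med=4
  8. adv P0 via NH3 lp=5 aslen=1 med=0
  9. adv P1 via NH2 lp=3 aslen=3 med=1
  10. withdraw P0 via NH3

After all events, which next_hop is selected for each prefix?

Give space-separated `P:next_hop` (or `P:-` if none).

Op 1: best P0=NH1 P1=-
Op 2: best P0=NH2 P1=-
Op 3: best P0=NH2 P1=-
Op 4: best P0=- P1=-
Op 5: best P0=NH2 P1=-
Op 6: best P0=NH2 P1=-
Op 7: best P0=NH2 P1=NH3
Op 8: best P0=NH3 P1=NH3
Op 9: best P0=NH3 P1=NH2
Op 10: best P0=NH2 P1=NH2

Answer: P0:NH2 P1:NH2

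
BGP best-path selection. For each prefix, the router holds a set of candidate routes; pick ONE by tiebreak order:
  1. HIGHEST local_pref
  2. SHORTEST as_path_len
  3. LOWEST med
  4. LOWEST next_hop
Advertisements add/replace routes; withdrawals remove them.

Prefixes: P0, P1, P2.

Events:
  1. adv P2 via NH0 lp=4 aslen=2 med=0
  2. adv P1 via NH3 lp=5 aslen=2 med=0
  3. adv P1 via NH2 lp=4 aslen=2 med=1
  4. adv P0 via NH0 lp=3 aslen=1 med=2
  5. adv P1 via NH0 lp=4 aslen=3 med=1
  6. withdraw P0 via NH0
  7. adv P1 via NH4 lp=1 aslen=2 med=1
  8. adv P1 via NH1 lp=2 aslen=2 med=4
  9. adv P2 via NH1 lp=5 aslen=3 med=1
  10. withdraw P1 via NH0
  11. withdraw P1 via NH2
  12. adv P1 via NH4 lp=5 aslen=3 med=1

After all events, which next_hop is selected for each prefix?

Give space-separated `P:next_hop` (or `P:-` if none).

Op 1: best P0=- P1=- P2=NH0
Op 2: best P0=- P1=NH3 P2=NH0
Op 3: best P0=- P1=NH3 P2=NH0
Op 4: best P0=NH0 P1=NH3 P2=NH0
Op 5: best P0=NH0 P1=NH3 P2=NH0
Op 6: best P0=- P1=NH3 P2=NH0
Op 7: best P0=- P1=NH3 P2=NH0
Op 8: best P0=- P1=NH3 P2=NH0
Op 9: best P0=- P1=NH3 P2=NH1
Op 10: best P0=- P1=NH3 P2=NH1
Op 11: best P0=- P1=NH3 P2=NH1
Op 12: best P0=- P1=NH3 P2=NH1

Answer: P0:- P1:NH3 P2:NH1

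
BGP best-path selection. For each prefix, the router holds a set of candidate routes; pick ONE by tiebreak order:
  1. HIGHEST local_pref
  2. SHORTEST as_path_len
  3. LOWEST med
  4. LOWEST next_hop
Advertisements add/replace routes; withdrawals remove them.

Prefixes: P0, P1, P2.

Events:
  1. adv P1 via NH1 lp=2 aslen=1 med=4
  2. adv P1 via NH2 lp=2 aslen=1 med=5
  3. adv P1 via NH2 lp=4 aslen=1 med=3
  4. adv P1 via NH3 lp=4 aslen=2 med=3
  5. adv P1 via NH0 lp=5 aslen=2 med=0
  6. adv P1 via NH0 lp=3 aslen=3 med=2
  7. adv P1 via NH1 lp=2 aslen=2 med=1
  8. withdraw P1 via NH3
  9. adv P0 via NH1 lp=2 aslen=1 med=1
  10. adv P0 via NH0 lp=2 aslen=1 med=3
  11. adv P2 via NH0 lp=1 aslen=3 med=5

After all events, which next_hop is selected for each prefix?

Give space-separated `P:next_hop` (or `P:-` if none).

Answer: P0:NH1 P1:NH2 P2:NH0

Derivation:
Op 1: best P0=- P1=NH1 P2=-
Op 2: best P0=- P1=NH1 P2=-
Op 3: best P0=- P1=NH2 P2=-
Op 4: best P0=- P1=NH2 P2=-
Op 5: best P0=- P1=NH0 P2=-
Op 6: best P0=- P1=NH2 P2=-
Op 7: best P0=- P1=NH2 P2=-
Op 8: best P0=- P1=NH2 P2=-
Op 9: best P0=NH1 P1=NH2 P2=-
Op 10: best P0=NH1 P1=NH2 P2=-
Op 11: best P0=NH1 P1=NH2 P2=NH0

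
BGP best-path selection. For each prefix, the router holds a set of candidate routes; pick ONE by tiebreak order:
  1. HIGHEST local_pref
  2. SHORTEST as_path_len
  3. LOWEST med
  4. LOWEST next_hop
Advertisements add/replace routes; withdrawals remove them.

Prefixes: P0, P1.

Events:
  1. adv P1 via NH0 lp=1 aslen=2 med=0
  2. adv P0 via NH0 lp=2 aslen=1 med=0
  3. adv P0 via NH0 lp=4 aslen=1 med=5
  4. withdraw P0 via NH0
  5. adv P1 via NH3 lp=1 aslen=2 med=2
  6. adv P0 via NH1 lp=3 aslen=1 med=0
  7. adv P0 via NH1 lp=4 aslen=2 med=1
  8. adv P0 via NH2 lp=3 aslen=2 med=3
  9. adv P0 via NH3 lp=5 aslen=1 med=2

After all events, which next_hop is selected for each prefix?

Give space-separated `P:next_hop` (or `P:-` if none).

Answer: P0:NH3 P1:NH0

Derivation:
Op 1: best P0=- P1=NH0
Op 2: best P0=NH0 P1=NH0
Op 3: best P0=NH0 P1=NH0
Op 4: best P0=- P1=NH0
Op 5: best P0=- P1=NH0
Op 6: best P0=NH1 P1=NH0
Op 7: best P0=NH1 P1=NH0
Op 8: best P0=NH1 P1=NH0
Op 9: best P0=NH3 P1=NH0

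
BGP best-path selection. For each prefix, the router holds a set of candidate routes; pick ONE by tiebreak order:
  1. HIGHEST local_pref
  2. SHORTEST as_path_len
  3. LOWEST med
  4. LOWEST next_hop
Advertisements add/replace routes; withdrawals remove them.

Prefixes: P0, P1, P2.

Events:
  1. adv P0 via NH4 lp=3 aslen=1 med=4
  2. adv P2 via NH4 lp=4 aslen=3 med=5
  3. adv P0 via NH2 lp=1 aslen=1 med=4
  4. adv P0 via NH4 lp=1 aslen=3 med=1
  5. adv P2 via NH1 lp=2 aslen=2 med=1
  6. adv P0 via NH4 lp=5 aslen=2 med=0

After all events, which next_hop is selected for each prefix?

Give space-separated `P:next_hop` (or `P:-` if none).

Op 1: best P0=NH4 P1=- P2=-
Op 2: best P0=NH4 P1=- P2=NH4
Op 3: best P0=NH4 P1=- P2=NH4
Op 4: best P0=NH2 P1=- P2=NH4
Op 5: best P0=NH2 P1=- P2=NH4
Op 6: best P0=NH4 P1=- P2=NH4

Answer: P0:NH4 P1:- P2:NH4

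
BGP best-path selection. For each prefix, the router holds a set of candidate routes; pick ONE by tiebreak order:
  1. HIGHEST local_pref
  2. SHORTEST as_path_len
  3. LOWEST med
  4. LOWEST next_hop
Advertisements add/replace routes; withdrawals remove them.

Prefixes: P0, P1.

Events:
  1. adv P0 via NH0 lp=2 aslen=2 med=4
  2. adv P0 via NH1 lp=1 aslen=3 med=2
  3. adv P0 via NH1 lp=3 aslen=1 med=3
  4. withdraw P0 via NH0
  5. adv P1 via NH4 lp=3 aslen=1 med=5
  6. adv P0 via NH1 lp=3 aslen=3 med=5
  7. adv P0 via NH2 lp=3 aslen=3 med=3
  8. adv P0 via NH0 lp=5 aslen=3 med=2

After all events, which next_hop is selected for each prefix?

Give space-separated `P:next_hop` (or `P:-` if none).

Answer: P0:NH0 P1:NH4

Derivation:
Op 1: best P0=NH0 P1=-
Op 2: best P0=NH0 P1=-
Op 3: best P0=NH1 P1=-
Op 4: best P0=NH1 P1=-
Op 5: best P0=NH1 P1=NH4
Op 6: best P0=NH1 P1=NH4
Op 7: best P0=NH2 P1=NH4
Op 8: best P0=NH0 P1=NH4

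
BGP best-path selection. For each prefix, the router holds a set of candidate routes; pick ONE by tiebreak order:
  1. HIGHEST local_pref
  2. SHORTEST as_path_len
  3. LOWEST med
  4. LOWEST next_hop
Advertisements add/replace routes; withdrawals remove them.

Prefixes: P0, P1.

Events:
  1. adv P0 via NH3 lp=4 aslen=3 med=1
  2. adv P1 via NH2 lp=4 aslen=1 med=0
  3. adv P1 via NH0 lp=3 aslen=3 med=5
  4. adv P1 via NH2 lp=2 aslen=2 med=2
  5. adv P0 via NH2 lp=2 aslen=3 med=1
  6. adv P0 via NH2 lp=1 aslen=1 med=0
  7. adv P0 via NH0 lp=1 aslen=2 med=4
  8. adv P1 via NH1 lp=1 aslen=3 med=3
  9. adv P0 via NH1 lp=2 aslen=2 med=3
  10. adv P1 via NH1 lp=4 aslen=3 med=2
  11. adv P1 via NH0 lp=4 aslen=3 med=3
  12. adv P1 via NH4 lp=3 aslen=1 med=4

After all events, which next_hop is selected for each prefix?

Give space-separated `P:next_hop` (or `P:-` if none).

Op 1: best P0=NH3 P1=-
Op 2: best P0=NH3 P1=NH2
Op 3: best P0=NH3 P1=NH2
Op 4: best P0=NH3 P1=NH0
Op 5: best P0=NH3 P1=NH0
Op 6: best P0=NH3 P1=NH0
Op 7: best P0=NH3 P1=NH0
Op 8: best P0=NH3 P1=NH0
Op 9: best P0=NH3 P1=NH0
Op 10: best P0=NH3 P1=NH1
Op 11: best P0=NH3 P1=NH1
Op 12: best P0=NH3 P1=NH1

Answer: P0:NH3 P1:NH1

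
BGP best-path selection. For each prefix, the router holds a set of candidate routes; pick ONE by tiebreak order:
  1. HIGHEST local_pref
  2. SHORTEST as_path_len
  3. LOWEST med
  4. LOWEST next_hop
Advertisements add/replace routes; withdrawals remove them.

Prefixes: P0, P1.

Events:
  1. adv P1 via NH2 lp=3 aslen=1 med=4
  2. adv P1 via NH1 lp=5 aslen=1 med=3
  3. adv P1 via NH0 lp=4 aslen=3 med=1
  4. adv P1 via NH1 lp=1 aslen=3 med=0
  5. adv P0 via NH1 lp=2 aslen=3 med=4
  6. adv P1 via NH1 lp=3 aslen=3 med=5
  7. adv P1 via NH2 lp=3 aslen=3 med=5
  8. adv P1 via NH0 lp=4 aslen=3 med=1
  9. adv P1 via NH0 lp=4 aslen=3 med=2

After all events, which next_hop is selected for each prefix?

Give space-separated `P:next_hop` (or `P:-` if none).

Answer: P0:NH1 P1:NH0

Derivation:
Op 1: best P0=- P1=NH2
Op 2: best P0=- P1=NH1
Op 3: best P0=- P1=NH1
Op 4: best P0=- P1=NH0
Op 5: best P0=NH1 P1=NH0
Op 6: best P0=NH1 P1=NH0
Op 7: best P0=NH1 P1=NH0
Op 8: best P0=NH1 P1=NH0
Op 9: best P0=NH1 P1=NH0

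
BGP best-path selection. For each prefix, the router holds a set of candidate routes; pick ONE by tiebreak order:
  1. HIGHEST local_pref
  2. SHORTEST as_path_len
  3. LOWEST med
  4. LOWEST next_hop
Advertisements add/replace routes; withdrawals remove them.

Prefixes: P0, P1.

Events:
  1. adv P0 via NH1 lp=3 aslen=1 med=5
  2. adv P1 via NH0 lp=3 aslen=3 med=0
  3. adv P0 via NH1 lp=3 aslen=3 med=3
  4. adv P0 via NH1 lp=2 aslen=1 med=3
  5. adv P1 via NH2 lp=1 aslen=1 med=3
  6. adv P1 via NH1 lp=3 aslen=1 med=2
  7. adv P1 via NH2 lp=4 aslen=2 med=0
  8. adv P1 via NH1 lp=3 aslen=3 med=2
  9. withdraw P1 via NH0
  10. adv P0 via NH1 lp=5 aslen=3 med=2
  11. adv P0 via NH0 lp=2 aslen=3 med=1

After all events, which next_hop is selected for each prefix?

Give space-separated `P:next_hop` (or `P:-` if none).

Op 1: best P0=NH1 P1=-
Op 2: best P0=NH1 P1=NH0
Op 3: best P0=NH1 P1=NH0
Op 4: best P0=NH1 P1=NH0
Op 5: best P0=NH1 P1=NH0
Op 6: best P0=NH1 P1=NH1
Op 7: best P0=NH1 P1=NH2
Op 8: best P0=NH1 P1=NH2
Op 9: best P0=NH1 P1=NH2
Op 10: best P0=NH1 P1=NH2
Op 11: best P0=NH1 P1=NH2

Answer: P0:NH1 P1:NH2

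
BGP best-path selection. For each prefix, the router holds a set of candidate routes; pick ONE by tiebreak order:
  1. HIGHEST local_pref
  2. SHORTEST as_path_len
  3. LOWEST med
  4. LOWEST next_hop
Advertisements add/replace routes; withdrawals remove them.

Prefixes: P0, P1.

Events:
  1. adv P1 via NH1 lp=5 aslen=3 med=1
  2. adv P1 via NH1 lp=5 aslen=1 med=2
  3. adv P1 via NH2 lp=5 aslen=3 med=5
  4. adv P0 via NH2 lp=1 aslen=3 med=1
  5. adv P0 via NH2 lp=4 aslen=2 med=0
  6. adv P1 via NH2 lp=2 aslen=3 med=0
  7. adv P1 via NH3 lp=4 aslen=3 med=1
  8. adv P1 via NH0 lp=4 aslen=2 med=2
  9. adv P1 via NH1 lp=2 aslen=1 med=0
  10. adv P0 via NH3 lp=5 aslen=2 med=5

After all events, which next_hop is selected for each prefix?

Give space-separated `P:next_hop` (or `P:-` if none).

Answer: P0:NH3 P1:NH0

Derivation:
Op 1: best P0=- P1=NH1
Op 2: best P0=- P1=NH1
Op 3: best P0=- P1=NH1
Op 4: best P0=NH2 P1=NH1
Op 5: best P0=NH2 P1=NH1
Op 6: best P0=NH2 P1=NH1
Op 7: best P0=NH2 P1=NH1
Op 8: best P0=NH2 P1=NH1
Op 9: best P0=NH2 P1=NH0
Op 10: best P0=NH3 P1=NH0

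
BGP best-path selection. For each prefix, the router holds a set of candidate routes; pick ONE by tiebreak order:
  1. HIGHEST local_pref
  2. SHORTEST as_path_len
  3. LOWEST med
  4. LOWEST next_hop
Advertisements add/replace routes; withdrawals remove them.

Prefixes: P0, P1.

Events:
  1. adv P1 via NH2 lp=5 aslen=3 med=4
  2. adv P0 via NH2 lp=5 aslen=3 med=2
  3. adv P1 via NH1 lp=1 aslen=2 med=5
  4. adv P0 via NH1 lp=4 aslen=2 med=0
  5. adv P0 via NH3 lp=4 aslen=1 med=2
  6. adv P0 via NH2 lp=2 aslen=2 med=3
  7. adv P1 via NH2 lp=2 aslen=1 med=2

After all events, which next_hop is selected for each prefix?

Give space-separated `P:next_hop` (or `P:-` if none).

Op 1: best P0=- P1=NH2
Op 2: best P0=NH2 P1=NH2
Op 3: best P0=NH2 P1=NH2
Op 4: best P0=NH2 P1=NH2
Op 5: best P0=NH2 P1=NH2
Op 6: best P0=NH3 P1=NH2
Op 7: best P0=NH3 P1=NH2

Answer: P0:NH3 P1:NH2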